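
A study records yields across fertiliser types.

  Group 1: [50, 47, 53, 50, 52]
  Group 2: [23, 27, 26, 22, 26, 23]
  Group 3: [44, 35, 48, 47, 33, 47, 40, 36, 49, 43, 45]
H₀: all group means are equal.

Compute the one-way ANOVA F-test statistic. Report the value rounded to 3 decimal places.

test statistic = 53.910

Group means [50.40, 24.50, 42.45], grand mean 39.364
SSB = Σnᵢ(x̄ᵢ−x̄)² = 2039.664; SSW = ΣΣ(x−x̄ᵢ)² = 359.427
MSB = 2039.664/2 = 1019.8318; MSW = 359.427/19 = 18.9172
F = MSB/MSW = 53.9102
df = (2, 19)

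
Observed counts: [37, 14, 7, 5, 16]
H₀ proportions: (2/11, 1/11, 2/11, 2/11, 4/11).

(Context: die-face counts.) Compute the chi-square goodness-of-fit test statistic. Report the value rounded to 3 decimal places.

test statistic = 57.665

n = 79; E_i = n·p_i = [14.36, 7.18, 14.36, 14.36, 28.73]
χ² = (37−14.36)²/14.36 + (14−7.18)²/7.18 + (7−14.36)²/14.36 + (5−14.36)²/14.36 + (16−28.73)²/28.73 = 57.6646
df = 4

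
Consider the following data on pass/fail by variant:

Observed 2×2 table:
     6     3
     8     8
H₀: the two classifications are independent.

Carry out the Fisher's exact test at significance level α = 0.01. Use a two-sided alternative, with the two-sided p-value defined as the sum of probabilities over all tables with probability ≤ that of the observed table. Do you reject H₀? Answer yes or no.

reject H₀: no

Margins: r₁=9, r₂=16, c₁=14, c₂=11, n=25
p_obs = C(9,6)·C(16,8)/C(25,14); sum pmf over tables with pmf ≤ p_obs
p-value (two-sided) = 0.67662
At α=0.01: p ≥ α → fail to reject H₀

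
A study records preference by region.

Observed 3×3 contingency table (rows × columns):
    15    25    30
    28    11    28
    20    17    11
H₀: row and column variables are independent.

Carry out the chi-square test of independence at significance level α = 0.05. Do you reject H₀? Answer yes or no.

Row totals [70, 67, 48], col totals [63, 53, 69], n=185
χ² = (15−23.84)²/23.84 + (25−20.05)²/20.05 + (30−26.11)²/26.11 + (28−22.82)²/22.82 + (11−19.19)²/19.19 + (28−24.99)²/24.99 + (20−16.35)²/16.35 + (17−13.75)²/13.75 + (11−17.90)²/17.90 = 14.3613
df = 4
p-value (upper-tail) = 0.00623
At α=0.05: p < α → reject H₀

reject H₀: yes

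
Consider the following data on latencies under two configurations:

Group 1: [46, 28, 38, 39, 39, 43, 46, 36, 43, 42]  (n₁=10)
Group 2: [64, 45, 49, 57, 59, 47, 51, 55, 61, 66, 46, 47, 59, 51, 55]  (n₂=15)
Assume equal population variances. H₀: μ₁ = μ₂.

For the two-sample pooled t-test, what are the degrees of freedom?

df = n₁ + n₂ − 2 = 10 + 15 − 2 = 23

degrees of freedom = 23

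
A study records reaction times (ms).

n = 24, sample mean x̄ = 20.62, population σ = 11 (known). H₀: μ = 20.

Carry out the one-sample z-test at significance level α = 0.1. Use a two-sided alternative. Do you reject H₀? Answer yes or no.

reject H₀: no

SE = σ/√n = 11/√24 = 2.2454
z = (x̄−μ₀)/SE = (20.62−20)/2.2454 = 0.2761
p-value (two-sided) = 0.78245
At α=0.1: p ≥ α → fail to reject H₀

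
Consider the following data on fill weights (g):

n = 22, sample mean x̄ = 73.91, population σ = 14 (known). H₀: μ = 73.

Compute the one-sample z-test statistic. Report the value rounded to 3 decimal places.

test statistic = 0.305

SE = σ/√n = 14/√22 = 2.9848
z = (x̄−μ₀)/SE = (73.91−73)/2.9848 = 0.3049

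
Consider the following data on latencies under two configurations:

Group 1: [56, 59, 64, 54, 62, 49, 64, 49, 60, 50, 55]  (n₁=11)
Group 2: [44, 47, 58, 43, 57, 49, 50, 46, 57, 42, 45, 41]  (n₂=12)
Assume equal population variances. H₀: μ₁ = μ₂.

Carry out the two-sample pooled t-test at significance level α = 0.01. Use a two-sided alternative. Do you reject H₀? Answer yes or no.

reject H₀: yes

x̄₁=56.545, s₁=5.698, n₁=11
x̄₂=48.250, s₂=6.077, n₂=12
s_p² = [10·5.698² + 11·6.077²]/21 = 34.8084
SE = √(s_p²·(1/11+1/12)) = 2.4627
t = (56.545−48.250)/2.4627 = 3.3684
df = 21
p-value (two-sided) = 0.00291
At α=0.01: p < α → reject H₀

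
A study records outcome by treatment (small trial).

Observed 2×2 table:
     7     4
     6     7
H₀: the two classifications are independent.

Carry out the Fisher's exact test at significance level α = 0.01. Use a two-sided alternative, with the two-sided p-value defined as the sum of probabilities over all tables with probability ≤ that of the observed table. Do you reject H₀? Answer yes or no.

reject H₀: no

Margins: r₁=11, r₂=13, c₁=13, c₂=11, n=24
p_obs = C(11,7)·C(13,6)/C(24,13); sum pmf over tables with pmf ≤ p_obs
p-value (two-sided) = 0.44419
At α=0.01: p ≥ α → fail to reject H₀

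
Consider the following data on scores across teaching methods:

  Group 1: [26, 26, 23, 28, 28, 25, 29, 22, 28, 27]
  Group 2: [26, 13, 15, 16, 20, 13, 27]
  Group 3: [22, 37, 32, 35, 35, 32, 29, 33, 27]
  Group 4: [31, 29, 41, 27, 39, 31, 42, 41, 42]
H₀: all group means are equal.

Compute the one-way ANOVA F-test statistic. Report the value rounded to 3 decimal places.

test statistic = 18.190

Group means [26.20, 18.57, 31.33, 35.89], grand mean 28.486
SSB = Σnᵢ(x̄ᵢ−x̄)² = 1306.540; SSW = ΣΣ(x−x̄ᵢ)² = 742.203
MSB = 1306.540/3 = 435.5132; MSW = 742.203/31 = 23.9420
F = MSB/MSW = 18.1903
df = (3, 31)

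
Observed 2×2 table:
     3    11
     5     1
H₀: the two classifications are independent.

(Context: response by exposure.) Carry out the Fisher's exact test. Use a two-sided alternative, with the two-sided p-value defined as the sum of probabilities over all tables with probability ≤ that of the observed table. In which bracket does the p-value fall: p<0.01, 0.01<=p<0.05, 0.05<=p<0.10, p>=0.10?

Margins: r₁=14, r₂=6, c₁=8, c₂=12, n=20
p_obs = C(14,3)·C(6,5)/C(20,8); sum pmf over tables with pmf ≤ p_obs
p-value (two-sided) = 0.01806
→ bracket: 0.01<=p<0.05

p-value bracket: 0.01<=p<0.05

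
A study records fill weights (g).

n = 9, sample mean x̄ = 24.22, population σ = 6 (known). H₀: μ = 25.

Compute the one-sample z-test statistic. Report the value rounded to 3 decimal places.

SE = σ/√n = 6/√9 = 2.0000
z = (x̄−μ₀)/SE = (24.22−25)/2.0000 = -0.3900

test statistic = -0.390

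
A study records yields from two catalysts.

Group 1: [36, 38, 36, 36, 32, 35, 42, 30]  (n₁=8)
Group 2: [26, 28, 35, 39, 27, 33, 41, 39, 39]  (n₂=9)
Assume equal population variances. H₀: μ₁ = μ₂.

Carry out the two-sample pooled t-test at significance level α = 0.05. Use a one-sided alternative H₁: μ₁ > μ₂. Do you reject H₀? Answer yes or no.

reject H₀: no

x̄₁=35.625, s₁=3.623, n₁=8
x̄₂=34.111, s₂=5.862, n₂=9
s_p² = [7·3.623² + 8·5.862²]/15 = 24.4509
SE = √(s_p²·(1/8+1/9)) = 2.4027
t = (35.625−34.111)/2.4027 = 0.6301
df = 15
p-value (one-sided, H₁ greater) = 0.26906
At α=0.05: p ≥ α → fail to reject H₀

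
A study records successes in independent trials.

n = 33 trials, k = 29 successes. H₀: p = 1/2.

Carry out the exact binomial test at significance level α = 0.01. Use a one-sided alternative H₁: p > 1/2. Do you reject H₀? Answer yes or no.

Exact binomial: n=33, k=29, p₀=1/2=0.5000
P(X≥29) from Σ C(n,i)·p₀^i·(1−p₀)^(n−i)
p-value (one-sided, H₁ greater) = 0.00001
At α=0.01: p < α → reject H₀

reject H₀: yes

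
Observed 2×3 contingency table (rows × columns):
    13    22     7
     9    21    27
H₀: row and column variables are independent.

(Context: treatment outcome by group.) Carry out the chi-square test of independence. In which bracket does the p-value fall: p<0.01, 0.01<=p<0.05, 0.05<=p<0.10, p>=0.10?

Row totals [42, 57], col totals [22, 43, 34], n=99
χ² = (13−9.33)²/9.33 + (22−18.24)²/18.24 + (7−14.42)²/14.42 + (9−12.67)²/12.67 + (21−24.76)²/24.76 + (27−19.58)²/19.58 = 10.4832
df = 2
p-value (upper-tail) = 0.00529
→ bracket: p<0.01

p-value bracket: p<0.01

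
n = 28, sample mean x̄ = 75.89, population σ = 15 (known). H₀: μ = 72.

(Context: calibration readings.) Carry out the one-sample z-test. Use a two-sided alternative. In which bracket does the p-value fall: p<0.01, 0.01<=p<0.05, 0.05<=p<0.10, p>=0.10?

SE = σ/√n = 15/√28 = 2.8347
z = (x̄−μ₀)/SE = (75.89−72)/2.8347 = 1.3723
p-value (two-sided) = 0.16998
→ bracket: p>=0.10

p-value bracket: p>=0.10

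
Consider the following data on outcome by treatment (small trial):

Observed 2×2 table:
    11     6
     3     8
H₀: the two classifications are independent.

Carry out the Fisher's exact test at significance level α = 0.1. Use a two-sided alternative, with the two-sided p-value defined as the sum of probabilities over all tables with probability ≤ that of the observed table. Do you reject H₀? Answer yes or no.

Margins: r₁=17, r₂=11, c₁=14, c₂=14, n=28
p_obs = C(17,11)·C(11,3)/C(28,14); sum pmf over tables with pmf ≤ p_obs
p-value (two-sided) = 0.12011
At α=0.1: p ≥ α → fail to reject H₀

reject H₀: no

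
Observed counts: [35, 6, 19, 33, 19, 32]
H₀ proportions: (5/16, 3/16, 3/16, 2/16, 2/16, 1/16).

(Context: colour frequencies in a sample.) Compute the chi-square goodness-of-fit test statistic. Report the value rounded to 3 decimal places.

n = 144; E_i = n·p_i = [45.00, 27.00, 27.00, 18.00, 18.00, 9.00]
χ² = (35−45.00)²/45.00 + (6−27.00)²/27.00 + (19−27.00)²/27.00 + (33−18.00)²/18.00 + (19−18.00)²/18.00 + (32−9.00)²/9.00 = 92.2593
df = 5

test statistic = 92.259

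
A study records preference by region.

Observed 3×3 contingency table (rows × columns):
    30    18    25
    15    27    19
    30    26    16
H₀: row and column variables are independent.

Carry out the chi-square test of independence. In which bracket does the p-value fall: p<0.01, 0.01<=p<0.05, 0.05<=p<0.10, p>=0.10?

Row totals [73, 61, 72], col totals [75, 71, 60], n=206
χ² = (30−26.58)²/26.58 + (18−25.16)²/25.16 + (25−21.26)²/21.26 + (15−22.21)²/22.21 + (27−21.02)²/21.02 + (19−17.77)²/17.77 + (30−26.21)²/26.21 + (26−24.82)²/24.82 + (16−20.97)²/20.97 = 9.0412
df = 4
p-value (upper-tail) = 0.06008
→ bracket: 0.05<=p<0.10

p-value bracket: 0.05<=p<0.10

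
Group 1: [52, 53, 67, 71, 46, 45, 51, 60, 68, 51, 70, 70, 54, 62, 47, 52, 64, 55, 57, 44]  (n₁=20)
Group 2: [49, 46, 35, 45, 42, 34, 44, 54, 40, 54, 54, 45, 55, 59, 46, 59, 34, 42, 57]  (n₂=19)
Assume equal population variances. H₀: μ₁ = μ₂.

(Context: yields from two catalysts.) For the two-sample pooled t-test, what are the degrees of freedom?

degrees of freedom = 37

df = n₁ + n₂ − 2 = 20 + 19 − 2 = 37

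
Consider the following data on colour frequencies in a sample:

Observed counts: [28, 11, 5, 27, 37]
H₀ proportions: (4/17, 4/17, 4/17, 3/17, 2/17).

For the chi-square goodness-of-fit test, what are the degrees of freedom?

degrees of freedom = 4

df = k − 1 = 5 − 1 = 4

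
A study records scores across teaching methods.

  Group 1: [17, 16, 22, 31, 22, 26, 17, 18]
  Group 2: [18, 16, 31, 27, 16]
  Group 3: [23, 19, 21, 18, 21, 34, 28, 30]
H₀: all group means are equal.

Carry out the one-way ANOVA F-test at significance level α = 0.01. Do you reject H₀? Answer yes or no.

Group means [21.12, 21.60, 24.25], grand mean 22.429
SSB = Σnᵢ(x̄ᵢ−x̄)² = 43.568; SSW = ΣΣ(x−x̄ᵢ)² = 617.575
MSB = 43.568/2 = 21.7839; MSW = 617.575/18 = 34.3097
F = MSB/MSW = 0.6349
df = (2, 18)
p-value (upper-tail) = 0.54144
At α=0.01: p ≥ α → fail to reject H₀

reject H₀: no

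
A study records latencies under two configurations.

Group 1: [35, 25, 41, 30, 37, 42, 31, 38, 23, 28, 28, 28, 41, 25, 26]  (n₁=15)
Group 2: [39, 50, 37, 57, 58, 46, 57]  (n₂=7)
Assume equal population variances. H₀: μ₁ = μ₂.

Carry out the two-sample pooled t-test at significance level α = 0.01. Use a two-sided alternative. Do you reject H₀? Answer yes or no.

reject H₀: yes

x̄₁=31.867, s₁=6.545, n₁=15
x̄₂=49.143, s₂=8.783, n₂=7
s_p² = [14·6.545² + 6·8.783²]/20 = 53.1295
SE = √(s_p²·(1/15+1/7)) = 3.3365
t = (31.867−49.143)/3.3365 = -5.1780
df = 20
p-value (two-sided) = 0.00005
At α=0.01: p < α → reject H₀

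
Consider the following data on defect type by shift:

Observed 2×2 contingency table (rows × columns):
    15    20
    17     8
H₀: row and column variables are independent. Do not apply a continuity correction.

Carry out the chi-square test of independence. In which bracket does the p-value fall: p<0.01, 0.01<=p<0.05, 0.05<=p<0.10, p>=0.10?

Row totals [35, 25], col totals [32, 28], n=60
χ² = (15−18.67)²/18.67 + (20−16.33)²/16.33 + (17−13.33)²/13.33 + (8−11.67)²/11.67 = 3.7041
df = 1
p-value (upper-tail) = 0.05428
→ bracket: 0.05<=p<0.10

p-value bracket: 0.05<=p<0.10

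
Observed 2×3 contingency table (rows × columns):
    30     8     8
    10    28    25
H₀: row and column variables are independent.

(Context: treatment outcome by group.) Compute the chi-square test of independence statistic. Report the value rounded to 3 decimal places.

test statistic = 27.896

Row totals [46, 63], col totals [40, 36, 33], n=109
χ² = (30−16.88)²/16.88 + (8−15.19)²/15.19 + (8−13.93)²/13.93 + (10−23.12)²/23.12 + (28−20.81)²/20.81 + (25−19.07)²/19.07 = 27.8959
df = 2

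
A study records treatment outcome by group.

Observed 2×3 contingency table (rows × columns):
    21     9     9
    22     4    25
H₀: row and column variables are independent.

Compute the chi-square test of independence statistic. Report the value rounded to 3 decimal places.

Row totals [39, 51], col totals [43, 13, 34], n=90
χ² = (21−18.63)²/18.63 + (9−5.63)²/5.63 + (9−14.73)²/14.73 + (22−24.37)²/24.37 + (4−7.37)²/7.37 + (25−19.27)²/19.27 = 8.0183
df = 2

test statistic = 8.018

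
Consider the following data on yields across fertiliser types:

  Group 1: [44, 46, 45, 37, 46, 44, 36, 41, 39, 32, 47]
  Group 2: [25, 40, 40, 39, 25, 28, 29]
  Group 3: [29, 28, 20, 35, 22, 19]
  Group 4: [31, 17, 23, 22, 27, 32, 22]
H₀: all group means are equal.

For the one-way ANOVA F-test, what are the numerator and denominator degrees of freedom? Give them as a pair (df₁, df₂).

k = 4 groups, N = 31 total
df = (k−1, N−k) = (4−1, 31−4) = (3, 27)

degrees of freedom = [3, 27]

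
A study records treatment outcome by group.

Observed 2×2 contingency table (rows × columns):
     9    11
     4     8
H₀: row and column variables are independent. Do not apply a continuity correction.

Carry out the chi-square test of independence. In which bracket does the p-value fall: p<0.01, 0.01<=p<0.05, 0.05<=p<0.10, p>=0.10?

p-value bracket: p>=0.10

Row totals [20, 12], col totals [13, 19], n=32
χ² = (9−8.12)²/8.12 + (11−11.88)²/11.88 + (4−4.88)²/4.88 + (8−7.12)²/7.12 = 0.4232
df = 1
p-value (upper-tail) = 0.51534
→ bracket: p>=0.10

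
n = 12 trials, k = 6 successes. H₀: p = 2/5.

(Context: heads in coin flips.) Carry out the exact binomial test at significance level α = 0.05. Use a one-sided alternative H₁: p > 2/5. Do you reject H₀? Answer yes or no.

reject H₀: no

Exact binomial: n=12, k=6, p₀=2/5=0.4000
P(X≥6) from Σ C(n,i)·p₀^i·(1−p₀)^(n−i)
p-value (one-sided, H₁ greater) = 0.33479
At α=0.05: p ≥ α → fail to reject H₀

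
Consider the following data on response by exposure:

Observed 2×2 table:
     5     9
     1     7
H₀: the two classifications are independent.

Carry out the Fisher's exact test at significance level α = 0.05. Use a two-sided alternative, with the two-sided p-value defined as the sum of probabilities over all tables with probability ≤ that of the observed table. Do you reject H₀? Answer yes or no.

reject H₀: no

Margins: r₁=14, r₂=8, c₁=6, c₂=16, n=22
p_obs = C(14,5)·C(8,1)/C(22,6); sum pmf over tables with pmf ≤ p_obs
p-value (two-sided) = 0.35116
At α=0.05: p ≥ α → fail to reject H₀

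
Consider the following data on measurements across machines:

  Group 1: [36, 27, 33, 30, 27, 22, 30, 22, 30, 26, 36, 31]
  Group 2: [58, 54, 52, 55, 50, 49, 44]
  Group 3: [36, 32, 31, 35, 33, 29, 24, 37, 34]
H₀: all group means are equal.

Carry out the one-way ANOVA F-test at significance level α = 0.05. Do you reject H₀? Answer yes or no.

reject H₀: yes

Group means [29.17, 51.71, 32.33], grand mean 35.821
SSB = Σnᵢ(x̄ᵢ−x̄)² = 2409.012; SSW = ΣΣ(x−x̄ᵢ)² = 489.095
MSB = 2409.012/2 = 1204.5060; MSW = 489.095/25 = 19.5638
F = MSB/MSW = 61.5681
df = (2, 25)
p-value (upper-tail) = 0.00000
At α=0.05: p < α → reject H₀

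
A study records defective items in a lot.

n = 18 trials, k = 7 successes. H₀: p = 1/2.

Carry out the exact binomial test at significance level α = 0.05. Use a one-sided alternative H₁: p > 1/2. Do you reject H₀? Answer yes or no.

reject H₀: no

Exact binomial: n=18, k=7, p₀=1/2=0.5000
P(X≥7) from Σ C(n,i)·p₀^i·(1−p₀)^(n−i)
p-value (one-sided, H₁ greater) = 0.88106
At α=0.05: p ≥ α → fail to reject H₀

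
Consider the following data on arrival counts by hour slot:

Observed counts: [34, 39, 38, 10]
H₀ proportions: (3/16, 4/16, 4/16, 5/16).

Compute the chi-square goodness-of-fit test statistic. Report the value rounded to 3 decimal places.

n = 121; E_i = n·p_i = [22.69, 30.25, 30.25, 37.81]
χ² = (34−22.69)²/22.69 + (39−30.25)²/30.25 + (38−30.25)²/30.25 + (10−37.81)²/37.81 = 30.6143
df = 3

test statistic = 30.614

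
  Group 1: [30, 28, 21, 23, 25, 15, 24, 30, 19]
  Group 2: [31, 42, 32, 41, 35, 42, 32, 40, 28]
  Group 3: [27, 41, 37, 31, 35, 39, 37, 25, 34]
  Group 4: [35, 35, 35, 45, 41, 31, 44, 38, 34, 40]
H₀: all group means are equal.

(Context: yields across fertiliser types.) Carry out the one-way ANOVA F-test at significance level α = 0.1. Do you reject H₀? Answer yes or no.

reject H₀: yes

Group means [23.89, 35.89, 34.00, 37.80], grand mean 33.027
SSB = Σnᵢ(x̄ᵢ−x̄)² = 1061.595; SSW = ΣΣ(x−x̄ᵢ)² = 861.378
MSB = 1061.595/3 = 353.8651; MSW = 861.378/33 = 26.1024
F = MSB/MSW = 13.5568
df = (3, 33)
p-value (upper-tail) = 0.00001
At α=0.1: p < α → reject H₀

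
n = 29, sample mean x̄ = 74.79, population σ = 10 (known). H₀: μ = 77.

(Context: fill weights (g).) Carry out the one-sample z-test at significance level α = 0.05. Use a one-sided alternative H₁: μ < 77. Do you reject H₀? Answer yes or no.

reject H₀: no

SE = σ/√n = 10/√29 = 1.8570
z = (x̄−μ₀)/SE = (74.79−77)/1.8570 = -1.1901
p-value (one-sided, H₁ less) = 0.11700
At α=0.05: p ≥ α → fail to reject H₀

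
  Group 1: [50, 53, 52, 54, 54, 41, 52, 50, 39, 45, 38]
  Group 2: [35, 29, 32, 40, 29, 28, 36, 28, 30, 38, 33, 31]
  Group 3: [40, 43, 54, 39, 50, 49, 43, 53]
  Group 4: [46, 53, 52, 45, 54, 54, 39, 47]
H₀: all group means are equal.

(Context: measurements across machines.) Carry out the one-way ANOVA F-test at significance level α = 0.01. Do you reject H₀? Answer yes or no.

Group means [48.00, 32.42, 46.38, 48.75], grand mean 43.026
SSB = Σnᵢ(x̄ᵢ−x̄)² = 1974.683; SSW = ΣΣ(x−x̄ᵢ)² = 998.292
MSB = 1974.683/3 = 658.2276; MSW = 998.292/35 = 28.5226
F = MSB/MSW = 23.0774
df = (3, 35)
p-value (upper-tail) = 0.00000
At α=0.01: p < α → reject H₀

reject H₀: yes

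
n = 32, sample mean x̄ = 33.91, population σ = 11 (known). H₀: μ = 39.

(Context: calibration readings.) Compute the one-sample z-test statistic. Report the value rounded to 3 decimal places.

test statistic = -2.618

SE = σ/√n = 11/√32 = 1.9445
z = (x̄−μ₀)/SE = (33.91−39)/1.9445 = -2.6176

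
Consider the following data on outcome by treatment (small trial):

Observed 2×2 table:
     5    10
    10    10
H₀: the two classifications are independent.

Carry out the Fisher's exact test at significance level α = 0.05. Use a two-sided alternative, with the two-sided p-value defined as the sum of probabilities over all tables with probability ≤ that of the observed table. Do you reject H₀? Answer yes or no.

reject H₀: no

Margins: r₁=15, r₂=20, c₁=15, c₂=20, n=35
p_obs = C(15,5)·C(20,10)/C(35,15); sum pmf over tables with pmf ≤ p_obs
p-value (two-sided) = 0.49160
At α=0.05: p ≥ α → fail to reject H₀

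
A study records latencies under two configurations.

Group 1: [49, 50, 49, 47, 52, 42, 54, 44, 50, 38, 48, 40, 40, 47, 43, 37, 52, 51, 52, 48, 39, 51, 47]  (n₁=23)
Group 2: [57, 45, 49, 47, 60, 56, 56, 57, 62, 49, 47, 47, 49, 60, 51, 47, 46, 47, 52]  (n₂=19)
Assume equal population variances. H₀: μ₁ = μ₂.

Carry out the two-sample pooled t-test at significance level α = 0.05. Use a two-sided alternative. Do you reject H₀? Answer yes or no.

x̄₁=46.522, s₁=5.098, n₁=23
x̄₂=51.789, s₂=5.513, n₂=19
s_p² = [22·5.098² + 18·5.513²]/40 = 27.9724
SE = √(s_p²·(1/23+1/19)) = 1.6396
t = (46.522−51.789)/1.6396 = -3.2127
df = 40
p-value (two-sided) = 0.00260
At α=0.05: p < α → reject H₀

reject H₀: yes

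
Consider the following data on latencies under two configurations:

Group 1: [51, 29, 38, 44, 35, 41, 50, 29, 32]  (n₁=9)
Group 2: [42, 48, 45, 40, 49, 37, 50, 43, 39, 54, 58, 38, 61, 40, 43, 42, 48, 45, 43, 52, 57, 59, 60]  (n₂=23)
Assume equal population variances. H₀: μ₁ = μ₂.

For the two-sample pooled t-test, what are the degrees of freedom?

df = n₁ + n₂ − 2 = 9 + 23 − 2 = 30

degrees of freedom = 30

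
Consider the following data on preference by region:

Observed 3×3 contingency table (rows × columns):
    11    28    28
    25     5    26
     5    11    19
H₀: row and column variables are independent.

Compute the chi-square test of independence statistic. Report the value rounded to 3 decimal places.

Row totals [67, 56, 35], col totals [41, 44, 73], n=158
χ² = (11−17.39)²/17.39 + (28−18.66)²/18.66 + (28−30.96)²/30.96 + (25−14.53)²/14.53 + (5−15.59)²/15.59 + (26−25.87)²/25.87 + (5−9.08)²/9.08 + (11−9.75)²/9.75 + (19−16.17)²/16.17 = 24.5359
df = 4

test statistic = 24.536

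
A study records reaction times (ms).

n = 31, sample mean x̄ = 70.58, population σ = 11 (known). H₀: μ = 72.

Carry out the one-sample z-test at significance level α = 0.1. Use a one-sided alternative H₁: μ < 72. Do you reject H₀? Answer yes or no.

SE = σ/√n = 11/√31 = 1.9757
z = (x̄−μ₀)/SE = (70.58−72)/1.9757 = -0.7187
p-value (one-sided, H₁ less) = 0.23615
At α=0.1: p ≥ α → fail to reject H₀

reject H₀: no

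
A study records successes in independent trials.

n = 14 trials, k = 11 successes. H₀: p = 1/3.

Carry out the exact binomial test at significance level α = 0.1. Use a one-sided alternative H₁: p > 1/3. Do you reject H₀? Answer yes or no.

Exact binomial: n=14, k=11, p₀=1/3=0.3333
P(X≥11) from Σ C(n,i)·p₀^i·(1−p₀)^(n−i)
p-value (one-sided, H₁ greater) = 0.00069
At α=0.1: p < α → reject H₀

reject H₀: yes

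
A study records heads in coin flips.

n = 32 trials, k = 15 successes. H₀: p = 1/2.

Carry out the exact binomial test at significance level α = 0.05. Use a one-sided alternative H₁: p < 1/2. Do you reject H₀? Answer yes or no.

reject H₀: no

Exact binomial: n=32, k=15, p₀=1/2=0.5000
P(X≤15) from Σ C(n,i)·p₀^i·(1−p₀)^(n−i)
p-value (one-sided, H₁ less) = 0.43003
At α=0.05: p ≥ α → fail to reject H₀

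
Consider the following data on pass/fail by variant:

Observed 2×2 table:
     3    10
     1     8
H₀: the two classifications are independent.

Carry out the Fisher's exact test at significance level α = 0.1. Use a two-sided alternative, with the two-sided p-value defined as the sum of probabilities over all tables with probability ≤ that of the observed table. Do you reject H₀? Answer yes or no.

reject H₀: no

Margins: r₁=13, r₂=9, c₁=4, c₂=18, n=22
p_obs = C(13,3)·C(9,1)/C(22,4); sum pmf over tables with pmf ≤ p_obs
p-value (two-sided) = 0.61613
At α=0.1: p ≥ α → fail to reject H₀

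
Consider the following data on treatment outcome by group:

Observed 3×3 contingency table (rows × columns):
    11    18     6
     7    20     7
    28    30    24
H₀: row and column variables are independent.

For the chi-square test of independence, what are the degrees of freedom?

degrees of freedom = 4

df = (r−1)(c−1) = (3−1)·(3−1) = 4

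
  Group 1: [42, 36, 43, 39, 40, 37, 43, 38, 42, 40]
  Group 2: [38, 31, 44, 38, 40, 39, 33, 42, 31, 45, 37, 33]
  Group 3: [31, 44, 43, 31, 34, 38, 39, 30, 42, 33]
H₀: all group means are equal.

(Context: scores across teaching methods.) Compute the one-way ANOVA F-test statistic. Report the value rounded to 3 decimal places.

test statistic = 1.650

Group means [40.00, 37.58, 36.50], grand mean 38.000
SSB = Σnᵢ(x̄ᵢ−x̄)² = 64.583; SSW = ΣΣ(x−x̄ᵢ)² = 567.417
MSB = 64.583/2 = 32.2917; MSW = 567.417/29 = 19.5661
F = MSB/MSW = 1.6504
df = (2, 29)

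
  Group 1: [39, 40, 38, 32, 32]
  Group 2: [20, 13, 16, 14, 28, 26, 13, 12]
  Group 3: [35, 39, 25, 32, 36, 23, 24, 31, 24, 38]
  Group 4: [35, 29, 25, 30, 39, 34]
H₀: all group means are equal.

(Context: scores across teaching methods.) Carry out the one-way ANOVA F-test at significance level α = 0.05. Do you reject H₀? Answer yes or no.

Group means [36.20, 17.75, 30.70, 32.00], grand mean 28.345
SSB = Σnᵢ(x̄ᵢ−x̄)² = 1342.152; SSW = ΣΣ(x−x̄ᵢ)² = 810.400
MSB = 1342.152/3 = 447.3839; MSW = 810.400/25 = 32.4160
F = MSB/MSW = 13.8013
df = (3, 25)
p-value (upper-tail) = 0.00002
At α=0.05: p < α → reject H₀

reject H₀: yes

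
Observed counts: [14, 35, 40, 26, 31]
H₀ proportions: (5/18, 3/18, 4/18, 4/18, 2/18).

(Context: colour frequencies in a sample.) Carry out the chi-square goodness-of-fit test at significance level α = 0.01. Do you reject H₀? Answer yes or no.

reject H₀: yes

n = 146; E_i = n·p_i = [40.56, 24.33, 32.44, 32.44, 16.22]
χ² = (14−40.56)²/40.56 + (35−24.33)²/24.33 + (40−32.44)²/32.44 + (26−32.44)²/32.44 + (31−16.22)²/16.22 = 38.5658
df = 4
p-value (upper-tail) = 0.00000
At α=0.01: p < α → reject H₀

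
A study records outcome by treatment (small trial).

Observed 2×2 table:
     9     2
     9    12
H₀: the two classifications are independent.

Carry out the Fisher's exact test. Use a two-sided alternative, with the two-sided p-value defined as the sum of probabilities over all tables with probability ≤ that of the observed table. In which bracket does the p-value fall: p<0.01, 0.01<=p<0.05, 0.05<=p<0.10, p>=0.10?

p-value bracket: 0.05<=p<0.10

Margins: r₁=11, r₂=21, c₁=18, c₂=14, n=32
p_obs = C(11,9)·C(21,9)/C(32,18); sum pmf over tables with pmf ≤ p_obs
p-value (two-sided) = 0.06079
→ bracket: 0.05<=p<0.10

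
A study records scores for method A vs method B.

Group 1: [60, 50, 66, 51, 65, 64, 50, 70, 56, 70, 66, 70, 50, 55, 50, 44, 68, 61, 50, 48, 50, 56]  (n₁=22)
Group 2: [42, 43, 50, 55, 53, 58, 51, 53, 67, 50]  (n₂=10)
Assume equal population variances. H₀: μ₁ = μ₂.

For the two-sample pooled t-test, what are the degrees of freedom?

degrees of freedom = 30

df = n₁ + n₂ − 2 = 22 + 10 − 2 = 30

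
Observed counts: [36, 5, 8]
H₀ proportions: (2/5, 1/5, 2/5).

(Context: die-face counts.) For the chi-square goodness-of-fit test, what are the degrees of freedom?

df = k − 1 = 3 − 1 = 2

degrees of freedom = 2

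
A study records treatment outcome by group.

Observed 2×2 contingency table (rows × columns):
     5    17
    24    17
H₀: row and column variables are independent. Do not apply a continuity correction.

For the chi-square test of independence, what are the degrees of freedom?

degrees of freedom = 1

df = (r−1)(c−1) = (2−1)·(2−1) = 1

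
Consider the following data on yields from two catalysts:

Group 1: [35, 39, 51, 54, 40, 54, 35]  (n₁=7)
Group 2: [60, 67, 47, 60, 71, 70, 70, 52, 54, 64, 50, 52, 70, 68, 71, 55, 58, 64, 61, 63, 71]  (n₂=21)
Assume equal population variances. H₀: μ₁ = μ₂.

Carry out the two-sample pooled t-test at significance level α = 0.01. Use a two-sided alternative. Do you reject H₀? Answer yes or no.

reject H₀: yes

x̄₁=44.000, s₁=8.679, n₁=7
x̄₂=61.810, s₂=7.782, n₂=21
s_p² = [6·8.679² + 20·7.782²]/26 = 63.9707
SE = √(s_p²·(1/7+1/21)) = 3.4907
t = (44.000−61.810)/3.4907 = -5.1020
df = 26
p-value (two-sided) = 0.00003
At α=0.01: p < α → reject H₀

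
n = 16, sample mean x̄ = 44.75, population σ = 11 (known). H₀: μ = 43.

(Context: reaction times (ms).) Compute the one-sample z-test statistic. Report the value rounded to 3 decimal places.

test statistic = 0.636

SE = σ/√n = 11/√16 = 2.7500
z = (x̄−μ₀)/SE = (44.75−43)/2.7500 = 0.6364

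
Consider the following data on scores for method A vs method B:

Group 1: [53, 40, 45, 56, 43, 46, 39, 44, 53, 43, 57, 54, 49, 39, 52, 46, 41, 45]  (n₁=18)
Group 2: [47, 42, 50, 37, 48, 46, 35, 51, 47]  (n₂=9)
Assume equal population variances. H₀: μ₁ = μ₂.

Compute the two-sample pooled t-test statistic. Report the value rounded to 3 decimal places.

x̄₁=46.944, s₁=5.916, n₁=18
x̄₂=44.778, s₂=5.608, n₂=9
s_p² = [17·5.916² + 8·5.608²]/25 = 33.8600
SE = √(s_p²·(1/18+1/9)) = 2.3756
t = (46.944−44.778)/2.3756 = 0.9121
df = 25

test statistic = 0.912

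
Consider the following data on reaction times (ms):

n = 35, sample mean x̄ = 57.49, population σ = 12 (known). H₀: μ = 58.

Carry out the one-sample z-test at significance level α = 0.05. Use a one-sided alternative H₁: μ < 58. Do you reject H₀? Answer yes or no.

SE = σ/√n = 12/√35 = 2.0284
z = (x̄−μ₀)/SE = (57.49−58)/2.0284 = -0.2514
p-value (one-sided, H₁ less) = 0.40074
At α=0.05: p ≥ α → fail to reject H₀

reject H₀: no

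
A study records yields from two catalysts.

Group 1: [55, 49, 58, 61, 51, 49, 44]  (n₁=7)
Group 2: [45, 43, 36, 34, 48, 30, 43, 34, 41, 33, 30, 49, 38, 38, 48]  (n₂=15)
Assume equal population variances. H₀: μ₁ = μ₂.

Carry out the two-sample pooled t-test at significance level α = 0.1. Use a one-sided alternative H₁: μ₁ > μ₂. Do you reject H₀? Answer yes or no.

reject H₀: yes

x̄₁=52.429, s₁=5.884, n₁=7
x̄₂=39.333, s₂=6.499, n₂=15
s_p² = [6·5.884² + 14·6.499²]/20 = 39.9524
SE = √(s_p²·(1/7+1/15)) = 2.8933
t = (52.429−39.333)/2.8933 = 4.5261
df = 20
p-value (one-sided, H₁ greater) = 0.00010
At α=0.1: p < α → reject H₀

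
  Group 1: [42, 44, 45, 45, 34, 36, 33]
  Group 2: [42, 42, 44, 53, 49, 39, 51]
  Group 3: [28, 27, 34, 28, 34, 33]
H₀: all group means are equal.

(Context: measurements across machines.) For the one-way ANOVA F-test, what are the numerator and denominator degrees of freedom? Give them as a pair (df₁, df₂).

degrees of freedom = [2, 17]

k = 3 groups, N = 20 total
df = (k−1, N−k) = (3−1, 20−3) = (2, 17)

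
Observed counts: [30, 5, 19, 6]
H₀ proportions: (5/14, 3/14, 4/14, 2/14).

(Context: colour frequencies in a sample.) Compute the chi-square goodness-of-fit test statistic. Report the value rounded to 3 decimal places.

test statistic = 9.203

n = 60; E_i = n·p_i = [21.43, 12.86, 17.14, 8.57]
χ² = (30−21.43)²/21.43 + (5−12.86)²/12.86 + (19−17.14)²/17.14 + (6−8.57)²/8.57 = 9.2028
df = 3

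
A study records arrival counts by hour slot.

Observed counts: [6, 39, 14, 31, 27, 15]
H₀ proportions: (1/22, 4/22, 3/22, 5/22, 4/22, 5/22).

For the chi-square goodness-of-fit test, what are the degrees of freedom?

degrees of freedom = 5

df = k − 1 = 6 − 1 = 5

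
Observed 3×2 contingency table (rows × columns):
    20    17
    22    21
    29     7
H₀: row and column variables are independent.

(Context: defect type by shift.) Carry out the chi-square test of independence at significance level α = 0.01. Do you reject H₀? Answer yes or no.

Row totals [37, 43, 36], col totals [71, 45], n=116
χ² = (20−22.65)²/22.65 + (17−14.35)²/14.35 + (22−26.32)²/26.32 + (21−16.68)²/16.68 + (29−22.03)²/22.03 + (7−13.97)²/13.97 = 8.3003
df = 2
p-value (upper-tail) = 0.01576
At α=0.01: p ≥ α → fail to reject H₀

reject H₀: no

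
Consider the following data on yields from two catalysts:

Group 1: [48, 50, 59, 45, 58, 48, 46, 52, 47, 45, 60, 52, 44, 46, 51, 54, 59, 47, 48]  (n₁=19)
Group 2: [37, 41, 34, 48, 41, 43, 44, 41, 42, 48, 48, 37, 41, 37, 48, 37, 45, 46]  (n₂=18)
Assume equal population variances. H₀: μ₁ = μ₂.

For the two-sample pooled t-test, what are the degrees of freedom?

degrees of freedom = 35

df = n₁ + n₂ − 2 = 19 + 18 − 2 = 35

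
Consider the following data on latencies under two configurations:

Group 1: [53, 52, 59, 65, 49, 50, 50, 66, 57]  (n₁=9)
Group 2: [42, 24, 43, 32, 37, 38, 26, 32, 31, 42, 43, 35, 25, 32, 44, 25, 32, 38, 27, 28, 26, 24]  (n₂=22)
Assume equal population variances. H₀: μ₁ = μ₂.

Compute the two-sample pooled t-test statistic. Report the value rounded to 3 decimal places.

x̄₁=55.667, s₁=6.481, n₁=9
x̄₂=33.000, s₂=6.935, n₂=22
s_p² = [8·6.481² + 21·6.935²]/29 = 46.4138
SE = √(s_p²·(1/9+1/22)) = 2.6957
t = (55.667−33.000)/2.6957 = 8.4084
df = 29

test statistic = 8.408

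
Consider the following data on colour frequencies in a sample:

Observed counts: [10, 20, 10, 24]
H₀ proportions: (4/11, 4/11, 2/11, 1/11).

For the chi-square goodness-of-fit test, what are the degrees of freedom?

degrees of freedom = 3

df = k − 1 = 4 − 1 = 3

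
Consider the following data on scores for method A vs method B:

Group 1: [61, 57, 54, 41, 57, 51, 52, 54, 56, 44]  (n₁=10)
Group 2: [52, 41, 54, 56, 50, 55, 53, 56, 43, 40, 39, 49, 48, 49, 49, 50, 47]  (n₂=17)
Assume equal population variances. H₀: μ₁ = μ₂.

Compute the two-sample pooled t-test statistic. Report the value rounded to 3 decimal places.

x̄₁=52.700, s₁=6.111, n₁=10
x̄₂=48.882, s₂=5.430, n₂=17
s_p² = [9·6.111² + 16·5.430²]/25 = 32.3146
SE = √(s_p²·(1/10+1/17)) = 2.2655
t = (52.700−48.882)/2.2655 = 1.6852
df = 25

test statistic = 1.685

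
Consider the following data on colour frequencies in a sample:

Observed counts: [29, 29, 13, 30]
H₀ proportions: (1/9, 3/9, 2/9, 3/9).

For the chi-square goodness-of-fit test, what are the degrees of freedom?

df = k − 1 = 4 − 1 = 3

degrees of freedom = 3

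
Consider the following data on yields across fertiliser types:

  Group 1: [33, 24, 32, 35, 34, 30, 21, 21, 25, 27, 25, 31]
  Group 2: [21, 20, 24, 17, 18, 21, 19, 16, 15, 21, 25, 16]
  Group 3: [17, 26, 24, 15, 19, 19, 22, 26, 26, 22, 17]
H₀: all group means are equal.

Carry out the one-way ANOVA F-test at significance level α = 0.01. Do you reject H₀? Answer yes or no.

reject H₀: yes

Group means [28.17, 19.42, 21.18], grand mean 22.971
SSB = Σnᵢ(x̄ᵢ−x̄)² = 510.752; SSW = ΣΣ(x−x̄ᵢ)² = 544.220
MSB = 510.752/2 = 255.3759; MSW = 544.220/32 = 17.0069
F = MSB/MSW = 15.0160
df = (2, 32)
p-value (upper-tail) = 0.00003
At α=0.01: p < α → reject H₀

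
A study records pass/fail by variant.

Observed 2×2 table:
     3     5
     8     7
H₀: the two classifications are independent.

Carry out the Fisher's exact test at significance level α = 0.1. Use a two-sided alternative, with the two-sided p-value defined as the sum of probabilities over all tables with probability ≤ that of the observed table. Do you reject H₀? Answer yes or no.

reject H₀: no

Margins: r₁=8, r₂=15, c₁=11, c₂=12, n=23
p_obs = C(8,3)·C(15,8)/C(23,11); sum pmf over tables with pmf ≤ p_obs
p-value (two-sided) = 0.66685
At α=0.1: p ≥ α → fail to reject H₀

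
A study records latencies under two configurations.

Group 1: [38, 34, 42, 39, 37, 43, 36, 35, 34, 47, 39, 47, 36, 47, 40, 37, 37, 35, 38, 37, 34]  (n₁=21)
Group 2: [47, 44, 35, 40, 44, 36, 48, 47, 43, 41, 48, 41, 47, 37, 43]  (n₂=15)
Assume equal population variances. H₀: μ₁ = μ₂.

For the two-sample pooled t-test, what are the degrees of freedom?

degrees of freedom = 34

df = n₁ + n₂ − 2 = 21 + 15 − 2 = 34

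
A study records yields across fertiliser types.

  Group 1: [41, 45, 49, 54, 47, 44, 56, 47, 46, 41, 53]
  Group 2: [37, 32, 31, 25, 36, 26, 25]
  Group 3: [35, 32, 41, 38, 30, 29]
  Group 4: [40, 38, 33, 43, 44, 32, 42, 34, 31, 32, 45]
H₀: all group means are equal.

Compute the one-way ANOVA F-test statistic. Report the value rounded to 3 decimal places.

Group means [47.55, 30.29, 34.17, 37.64], grand mean 38.686
SSB = Σnᵢ(x̄ᵢ−x̄)² = 1492.008; SSW = ΣΣ(x−x̄ᵢ)² = 809.535
MSB = 1492.008/3 = 497.3361; MSW = 809.535/31 = 26.1140
F = MSB/MSW = 19.0448
df = (3, 31)

test statistic = 19.045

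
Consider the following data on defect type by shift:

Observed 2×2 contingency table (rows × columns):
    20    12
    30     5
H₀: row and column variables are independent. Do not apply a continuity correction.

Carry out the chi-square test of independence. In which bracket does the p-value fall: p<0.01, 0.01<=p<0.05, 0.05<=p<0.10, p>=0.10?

Row totals [32, 35], col totals [50, 17], n=67
χ² = (20−23.88)²/23.88 + (12−8.12)²/8.12 + (30−26.12)²/26.12 + (5−8.88)²/8.88 = 4.7576
df = 1
p-value (upper-tail) = 0.02917
→ bracket: 0.01<=p<0.05

p-value bracket: 0.01<=p<0.05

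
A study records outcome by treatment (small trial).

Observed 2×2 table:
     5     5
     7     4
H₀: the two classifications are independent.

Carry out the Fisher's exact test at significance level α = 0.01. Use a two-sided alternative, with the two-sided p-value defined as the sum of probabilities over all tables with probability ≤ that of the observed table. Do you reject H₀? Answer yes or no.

reject H₀: no

Margins: r₁=10, r₂=11, c₁=12, c₂=9, n=21
p_obs = C(10,5)·C(11,7)/C(21,12); sum pmf over tables with pmf ≤ p_obs
p-value (two-sided) = 0.66992
At α=0.01: p ≥ α → fail to reject H₀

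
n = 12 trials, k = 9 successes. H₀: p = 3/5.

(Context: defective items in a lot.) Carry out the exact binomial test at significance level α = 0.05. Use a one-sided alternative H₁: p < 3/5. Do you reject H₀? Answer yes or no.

Exact binomial: n=12, k=9, p₀=3/5=0.6000
P(X≤9) from Σ C(n,i)·p₀^i·(1−p₀)^(n−i)
p-value (one-sided, H₁ less) = 0.91656
At α=0.05: p ≥ α → fail to reject H₀

reject H₀: no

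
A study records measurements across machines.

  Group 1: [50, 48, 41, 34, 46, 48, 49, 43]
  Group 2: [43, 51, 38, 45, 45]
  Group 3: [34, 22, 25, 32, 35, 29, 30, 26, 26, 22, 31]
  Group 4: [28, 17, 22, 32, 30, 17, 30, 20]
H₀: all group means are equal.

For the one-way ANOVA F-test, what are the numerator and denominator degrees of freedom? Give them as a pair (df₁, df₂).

k = 4 groups, N = 32 total
df = (k−1, N−k) = (4−1, 32−4) = (3, 28)

degrees of freedom = [3, 28]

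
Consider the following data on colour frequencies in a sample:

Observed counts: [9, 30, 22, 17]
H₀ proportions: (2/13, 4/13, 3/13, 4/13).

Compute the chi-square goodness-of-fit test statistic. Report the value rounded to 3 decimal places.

n = 78; E_i = n·p_i = [12.00, 24.00, 18.00, 24.00]
χ² = (9−12.00)²/12.00 + (30−24.00)²/24.00 + (22−18.00)²/18.00 + (17−24.00)²/24.00 = 5.1806
df = 3

test statistic = 5.181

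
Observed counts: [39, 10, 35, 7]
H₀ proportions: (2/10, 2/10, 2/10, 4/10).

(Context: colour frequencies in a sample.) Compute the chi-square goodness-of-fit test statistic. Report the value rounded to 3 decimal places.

test statistic = 66.720

n = 91; E_i = n·p_i = [18.20, 18.20, 18.20, 36.40]
χ² = (39−18.20)²/18.20 + (10−18.20)²/18.20 + (35−18.20)²/18.20 + (7−36.40)²/36.40 = 66.7198
df = 3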